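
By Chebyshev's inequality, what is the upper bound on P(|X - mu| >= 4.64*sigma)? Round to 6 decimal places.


P <= 1/k^2
k^2 = 4.64^2 = 21.5296
1/k^2 = 1 / 21.5296 ≈ 0.04644768

0.046448


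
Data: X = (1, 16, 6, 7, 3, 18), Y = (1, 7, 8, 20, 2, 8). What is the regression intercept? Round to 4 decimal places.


a = ybar - b*xbar, where b = sum((xi-xbar)(yi-ybar)) / sum((xi-xbar)^2)
n = 6, xbar = 51/6 = 8.5, ybar = 46/6 = 23/3 ≈ 7.666667
Sxy = sum((xi-xbar)(yi-ybar)) = 60
Sxx = sum((xi-xbar)^2) = 241.5
b = Sxy / Sxx = 40/161 ≈ 0.248447
a = 7.666667 - 0.248447 * 8.5 = 2683/483 ≈ 5.554865

5.5549


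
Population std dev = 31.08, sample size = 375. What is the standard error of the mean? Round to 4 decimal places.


SE = sigma / sqrt(n)
sqrt(375) ≈ 19.364917
SE = 31.08 / 19.364917 ≈ 1.604964

1.6050


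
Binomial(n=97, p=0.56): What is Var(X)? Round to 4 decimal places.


Var = n*p*(1-p) = 97 * 0.56 * 0.44 = 23.9008

23.9008


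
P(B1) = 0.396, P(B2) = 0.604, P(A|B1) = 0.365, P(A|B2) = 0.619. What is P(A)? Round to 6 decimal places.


P(A) = P(A|B1)*P(B1) + P(A|B2)*P(B2)
P(A|B1)*P(B1) = 0.365 * 0.396 = 0.14454
P(A|B2)*P(B2) = 0.619 * 0.604 = 0.373876
P(A) = 0.14454 + 0.373876 = 0.518416

0.518416


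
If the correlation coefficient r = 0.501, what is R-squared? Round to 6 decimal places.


R^2 = r^2 = (0.501)^2 = 0.251001

0.251001


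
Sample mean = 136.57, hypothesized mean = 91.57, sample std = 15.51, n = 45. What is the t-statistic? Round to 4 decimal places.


t = (xbar - mu0) / (s/sqrt(n))
xbar - mu0 = 136.57 - 91.57 = 45
sqrt(45) ≈ 6.70820393
s/sqrt(n) = 15.51 / 6.70820393 ≈ 2.31209429
t = 45 / 2.31209429 ≈ 19.462874

19.4629


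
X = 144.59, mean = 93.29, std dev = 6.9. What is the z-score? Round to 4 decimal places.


z = (X - mu) / sigma
X - mu = 144.59 - 93.29 = 51.3
z = 51.3 / 6.9 = 171/23 ≈ 7.434783

7.4348


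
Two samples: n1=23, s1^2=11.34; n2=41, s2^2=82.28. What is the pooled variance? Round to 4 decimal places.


sp^2 = ((n1-1)*s1^2 + (n2-1)*s2^2)/(n1+n2-2)
(n1-1)*s1^2 = 22 * 11.34 = 249.48
(n2-1)*s2^2 = 40 * 82.28 = 3291.2
numerator = 249.48 + 3291.2 = 3540.68
n1+n2-2 = 62
sp^2 = 3540.68 / 62 = 88517/1550 ≈ 57.107742

57.1077


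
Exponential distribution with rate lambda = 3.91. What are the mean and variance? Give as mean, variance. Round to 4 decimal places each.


mean = 1/lam, var = 1/lam^2
mean = 1 / 3.91 = 100/391 ≈ 0.255754
lam^2 = 3.91^2 = 15.2881
var = 1 / 15.2881 ≈ 0.065410

0.2558, 0.0654


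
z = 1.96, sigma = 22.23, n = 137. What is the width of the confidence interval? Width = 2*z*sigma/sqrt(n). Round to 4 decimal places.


width = 2*z*sigma/sqrt(n)
2*z*sigma = 2 * 1.96 * 22.23 = 87.1416
sqrt(137) ≈ 11.704700
width = 87.1416 / 11.704700 ≈ 7.445009

7.4450


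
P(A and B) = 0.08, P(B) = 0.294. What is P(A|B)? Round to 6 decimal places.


P(A|B) = P(A and B) / P(B) = 0.08 / 0.294 = 40/147 ≈ 0.27210884

0.272109


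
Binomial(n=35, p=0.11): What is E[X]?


E[X] = n*p = 35 * 0.11 = 3.85

3.85


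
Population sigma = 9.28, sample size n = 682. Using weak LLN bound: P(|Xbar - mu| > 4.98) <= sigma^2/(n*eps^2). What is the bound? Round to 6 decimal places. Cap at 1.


bound = min(1, sigma^2/(n*eps^2))
sigma^2 = 9.28^2 = 86.1184
n*eps^2 = 682 * 4.98^2 = 682 * 24.8004 = 16913.8728
sigma^2/(n*eps^2) = 86.1184 / 16913.8728 ≈ 0.00509158

0.005092


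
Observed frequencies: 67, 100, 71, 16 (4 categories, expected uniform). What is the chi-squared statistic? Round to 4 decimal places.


chi2 = sum((O-E)^2/E), E = total/4
total = 254, E = 254/4 = 63.5
(67 - 63.5)^2 / 63.5 = 12.25 / 63.5 = 49/254 ≈ 0.192913
(100 - 63.5)^2 / 63.5 = 1332.25 / 63.5 = 5329/254 ≈ 20.980315
(71 - 63.5)^2 / 63.5 = 56.25 / 63.5 = 225/254 ≈ 0.885827
(16 - 63.5)^2 / 63.5 = 2256.25 / 63.5 = 9025/254 ≈ 35.531496
chi2 = 7314/127 ≈ 57.590551

57.5906


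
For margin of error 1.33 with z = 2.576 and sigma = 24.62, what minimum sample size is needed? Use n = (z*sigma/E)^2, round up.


z*sigma/E = 2.576 * 24.62 / 1.33 = 113252/2375 ≈ 47.685053
(z*sigma/E)^2 ≈ 2273.864244
round up: n = 2274

2274


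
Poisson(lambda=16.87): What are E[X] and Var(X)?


E[X] = Var(X) = lambda = 16.87

16.87, 16.87


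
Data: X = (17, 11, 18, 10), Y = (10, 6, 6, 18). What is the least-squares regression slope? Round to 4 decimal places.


b = sum((xi-xbar)(yi-ybar)) / sum((xi-xbar)^2)
n = 4, xbar = 56/4 = 14, ybar = 40/4 = 10
Sxy = sum((xi-xbar)(yi-ybar)) = -36
Sxx = sum((xi-xbar)^2) = 50
b = Sxy / Sxx = -0.72

-0.7200


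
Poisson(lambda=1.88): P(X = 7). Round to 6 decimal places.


P = e^(-lam) * lam^k / k!
e^(-1.88) ≈ 0.1525901
lam^k = 1.88^7 ≈ 83.005132
k! = 7! = 5040
P = 0.1525901 * 83.005132 / 5040 ≈ 0.002513

0.002513


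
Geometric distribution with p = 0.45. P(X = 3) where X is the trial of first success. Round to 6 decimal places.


P = (1-p)^(k-1) * p
(1-p)^(k-1) = 0.55^2 = 0.3025
P = 0.3025 * 0.45 = 0.136125

0.136125


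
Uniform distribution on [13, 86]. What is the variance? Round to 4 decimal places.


Var = (b-a)^2 / 12
(b-a)^2 = (86 - 13)^2 = 5329
Var = 5329/12 ≈ 444.083333

444.0833


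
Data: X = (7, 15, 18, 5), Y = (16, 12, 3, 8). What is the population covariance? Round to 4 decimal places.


Cov = (1/n)*sum((xi-xbar)(yi-ybar))
n = 4, xbar = 45/4 = 11.25, ybar = 39/4 = 9.75
sum((xi-xbar)(yi-ybar)) = -52.75
Cov = -52.75 / 4 = -13.1875

-13.1875


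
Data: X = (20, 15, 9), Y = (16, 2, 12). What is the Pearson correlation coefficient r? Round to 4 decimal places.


r = sum((xi-xbar)(yi-ybar)) / sqrt(sum((xi-xbar)^2) * sum((yi-ybar)^2))
n = 3, xbar = 44/3 ≈ 14.666667, ybar = 30/3 = 10
Sxy = sum((xi-xbar)(yi-ybar)) = 18
Sxx = sum((xi-xbar)^2) = 182/3 ≈ 60.666667
Syy = sum((yi-ybar)^2) = 104
sqrt(Sxx*Syy) ≈ 79.431312
r = Sxy / sqrt(Sxx*Syy) = 18 / 79.431312 ≈ 0.226611

0.2266


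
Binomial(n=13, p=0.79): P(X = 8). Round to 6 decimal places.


P = C(n,k) * p^k * (1-p)^(n-k)
C(13,8) = 1287
p^k = 0.79^8 ≈ 0.1517109
(1-p)^(n-k) = 0.21^5 = 0.0004084101
P = 1287 * 0.1517109 * 0.0004084101 ≈ 0.079743

0.079743


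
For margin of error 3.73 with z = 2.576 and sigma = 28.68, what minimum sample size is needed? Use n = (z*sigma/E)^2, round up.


z*sigma/E = 2.576 * 28.68 / 3.73 ≈ 19.806885
(z*sigma/E)^2 ≈ 392.312682
round up: n = 393

393


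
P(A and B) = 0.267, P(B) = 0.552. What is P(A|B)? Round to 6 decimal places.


P(A|B) = P(A and B) / P(B) = 0.267 / 0.552 = 89/184 ≈ 0.48369565

0.483696


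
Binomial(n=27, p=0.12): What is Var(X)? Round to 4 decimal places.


Var = n*p*(1-p) = 27 * 0.12 * 0.88 = 2.8512

2.8512


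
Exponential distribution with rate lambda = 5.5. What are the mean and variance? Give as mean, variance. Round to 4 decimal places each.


mean = 1/lam, var = 1/lam^2
mean = 1 / 5.5 = 2/11 ≈ 0.181818
lam^2 = 5.5^2 = 30.25
var = 1 / 30.25 = 4/121 ≈ 0.033058

0.1818, 0.0331


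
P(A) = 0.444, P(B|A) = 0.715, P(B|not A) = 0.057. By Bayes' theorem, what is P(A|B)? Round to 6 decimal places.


P(A|B) = P(B|A)*P(A) / P(B), P(B) = P(B|A)*P(A) + P(B|not A)*P(not A)
P(B|A)*P(A) = 0.715 * 0.444 = 0.31746
P(B|not A)*P(not A) = 0.057 * 0.556 = 0.031692
P(B) = 0.31746 + 0.031692 = 0.349152
P(A|B) = 0.31746 / 0.349152 ≈ 0.90923151

0.909232


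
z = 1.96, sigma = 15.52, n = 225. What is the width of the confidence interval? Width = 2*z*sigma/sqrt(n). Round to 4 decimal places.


width = 2*z*sigma/sqrt(n)
2*z*sigma = 2 * 1.96 * 15.52 = 60.8384
sqrt(225) = 15
width = 60.8384 / 15 = 38024/9375 ≈ 4.055893

4.0559


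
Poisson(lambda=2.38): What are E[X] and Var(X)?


E[X] = Var(X) = lambda = 2.38

2.38, 2.38


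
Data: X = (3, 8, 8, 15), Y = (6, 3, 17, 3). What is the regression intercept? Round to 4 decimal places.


a = ybar - b*xbar, where b = sum((xi-xbar)(yi-ybar)) / sum((xi-xbar)^2)
n = 4, xbar = 34/4 = 8.5, ybar = 29/4 = 7.25
Sxy = sum((xi-xbar)(yi-ybar)) = -23.5
Sxx = sum((xi-xbar)^2) = 73
b = Sxy / Sxx = -47/146 ≈ -0.321918
a = 7.25 - (-0.321918) * 8.5 = 729/73 ≈ 9.986301

9.9863


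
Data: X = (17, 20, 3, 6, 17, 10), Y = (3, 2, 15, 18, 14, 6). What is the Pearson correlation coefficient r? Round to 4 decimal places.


r = sum((xi-xbar)(yi-ybar)) / sqrt(sum((xi-xbar)^2) * sum((yi-ybar)^2))
n = 6, xbar = 73/6 ≈ 12.166667, ybar = 58/6 = 29/3 ≈ 9.666667
Sxy = sum((xi-xbar)(yi-ybar)) = -491/3 ≈ -163.666667
Sxx = sum((xi-xbar)^2) = 1409/6 ≈ 234.833333
Syy = sum((yi-ybar)^2) = 700/3 ≈ 233.333333
sqrt(Sxx*Syy) ≈ 234.082132
r = Sxy / sqrt(Sxx*Syy) = -163.666667 / 234.082132 ≈ -0.699185

-0.6992


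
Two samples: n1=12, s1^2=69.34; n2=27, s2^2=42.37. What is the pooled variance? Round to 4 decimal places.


sp^2 = ((n1-1)*s1^2 + (n2-1)*s2^2)/(n1+n2-2)
(n1-1)*s1^2 = 11 * 69.34 = 762.74
(n2-1)*s2^2 = 26 * 42.37 = 1101.62
numerator = 762.74 + 1101.62 = 1864.36
n1+n2-2 = 37
sp^2 = 1864.36 / 37 = 46609/925 ≈ 50.388108

50.3881


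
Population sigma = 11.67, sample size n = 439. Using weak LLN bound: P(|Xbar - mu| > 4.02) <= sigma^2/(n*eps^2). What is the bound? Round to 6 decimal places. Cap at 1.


bound = min(1, sigma^2/(n*eps^2))
sigma^2 = 11.67^2 = 136.1889
n*eps^2 = 439 * 4.02^2 = 439 * 16.1604 = 7094.4156
sigma^2/(n*eps^2) = 136.1889 / 7094.4156 ≈ 0.01919663

0.019197


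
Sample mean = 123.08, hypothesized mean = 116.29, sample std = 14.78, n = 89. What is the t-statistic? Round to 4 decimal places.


t = (xbar - mu0) / (s/sqrt(n))
xbar - mu0 = 123.08 - 116.29 = 6.79
sqrt(89) ≈ 9.43398113
s/sqrt(n) = 14.78 / 9.43398113 ≈ 1.56667687
t = 6.79 / 1.56667687 ≈ 4.334014

4.3340


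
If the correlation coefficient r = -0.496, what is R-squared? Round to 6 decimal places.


R^2 = r^2 = (-0.496)^2 = 0.246016

0.246016


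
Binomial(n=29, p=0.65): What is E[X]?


E[X] = n*p = 29 * 0.65 = 18.85

18.85


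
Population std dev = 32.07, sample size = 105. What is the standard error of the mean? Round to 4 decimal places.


SE = sigma / sqrt(n)
sqrt(105) ≈ 10.246951
SE = 32.07 / 10.246951 ≈ 3.129712

3.1297


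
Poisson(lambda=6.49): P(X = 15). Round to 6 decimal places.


P = e^(-lam) * lam^k / k!
e^(-6.49) ≈ 0.001518549
lam^k = 6.49^15 ≈ 1526407361996.901072
k! = 15! = 1307674368000
P = 0.001518549 * 1526407361996.901072 / 1307674368000 ≈ 0.001773

0.001773


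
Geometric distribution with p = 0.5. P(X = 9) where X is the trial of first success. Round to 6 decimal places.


P = (1-p)^(k-1) * p
(1-p)^(k-1) = 0.5^8 = 0.00390625
P = 0.00390625 * 0.5 = 0.001953125

0.001953


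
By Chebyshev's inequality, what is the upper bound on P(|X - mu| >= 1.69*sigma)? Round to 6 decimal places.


P <= 1/k^2
k^2 = 1.69^2 = 2.8561
1/k^2 = 1 / 2.8561 ≈ 0.35012780

0.350128


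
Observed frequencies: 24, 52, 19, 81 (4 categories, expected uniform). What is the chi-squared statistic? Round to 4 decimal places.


chi2 = sum((O-E)^2/E), E = total/4
total = 176, E = 176/4 = 44
(24 - 44)^2 / 44 = 400 / 44 = 100/11 ≈ 9.090909
(52 - 44)^2 / 44 = 64 / 44 = 16/11 ≈ 1.454545
(19 - 44)^2 / 44 = 625 / 44 = 625/44 ≈ 14.204545
(81 - 44)^2 / 44 = 1369 / 44 = 1369/44 ≈ 31.113636
chi2 = 1229/22 ≈ 55.863636

55.8636


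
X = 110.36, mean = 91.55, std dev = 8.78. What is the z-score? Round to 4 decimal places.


z = (X - mu) / sigma
X - mu = 110.36 - 91.55 = 18.81
z = 18.81 / 8.78 = 1881/878 ≈ 2.142369

2.1424


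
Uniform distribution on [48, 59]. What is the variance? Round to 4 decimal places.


Var = (b-a)^2 / 12
(b-a)^2 = (59 - 48)^2 = 121
Var = 121/12 ≈ 10.083333

10.0833


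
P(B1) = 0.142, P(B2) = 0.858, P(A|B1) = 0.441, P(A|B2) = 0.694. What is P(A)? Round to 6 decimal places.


P(A) = P(A|B1)*P(B1) + P(A|B2)*P(B2)
P(A|B1)*P(B1) = 0.441 * 0.142 = 0.062622
P(A|B2)*P(B2) = 0.694 * 0.858 = 0.595452
P(A) = 0.062622 + 0.595452 = 0.658074

0.658074


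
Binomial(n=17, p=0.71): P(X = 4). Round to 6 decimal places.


P = C(n,k) * p^k * (1-p)^(n-k)
C(17,4) = 2380
p^k = 0.71^4 ≈ 0.2541168
(1-p)^(n-k) = 0.29^13 ≈ 0.0000001026063
P = 2380 * 0.2541168 * 0.0000001026063 ≈ 0.000062

0.000062


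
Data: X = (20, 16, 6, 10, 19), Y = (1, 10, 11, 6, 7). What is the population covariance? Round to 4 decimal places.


Cov = (1/n)*sum((xi-xbar)(yi-ybar))
n = 5, xbar = 71/5 = 14.2, ybar = 35/5 = 7
sum((xi-xbar)(yi-ybar)) = -58
Cov = -58 / 5 = -11.6

-11.6000


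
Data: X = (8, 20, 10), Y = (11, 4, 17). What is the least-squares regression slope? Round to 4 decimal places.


b = sum((xi-xbar)(yi-ybar)) / sum((xi-xbar)^2)
n = 3, xbar = 38/3 ≈ 12.666667, ybar = 32/3 ≈ 10.666667
Sxy = sum((xi-xbar)(yi-ybar)) = -202/3 ≈ -67.333333
Sxx = sum((xi-xbar)^2) = 248/3 ≈ 82.666667
b = Sxy / Sxx = -101/124 ≈ -0.814516

-0.8145


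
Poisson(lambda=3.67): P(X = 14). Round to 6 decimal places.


P = e^(-lam) * lam^k / k!
e^(-3.67) ≈ 0.02547647
lam^k = 3.67^14 ≈ 80412747.206845
k! = 14! = 87178291200
P = 0.02547647 * 80412747.206845 / 87178291200 ≈ 0.000023

0.000023


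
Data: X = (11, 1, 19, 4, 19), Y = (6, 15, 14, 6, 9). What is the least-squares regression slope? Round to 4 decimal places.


b = sum((xi-xbar)(yi-ybar)) / sum((xi-xbar)^2)
n = 5, xbar = 54/5 = 10.8, ybar = 50/5 = 10
Sxy = sum((xi-xbar)(yi-ybar)) = 2
Sxx = sum((xi-xbar)^2) = 276.8
b = Sxy / Sxx = 5/692 ≈ 0.007225

0.0072


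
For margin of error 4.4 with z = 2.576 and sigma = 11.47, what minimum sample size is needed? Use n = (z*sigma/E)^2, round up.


z*sigma/E = 2.576 * 11.47 / 4.4 ≈ 6.715164
(z*sigma/E)^2 ≈ 45.093423
round up: n = 46

46


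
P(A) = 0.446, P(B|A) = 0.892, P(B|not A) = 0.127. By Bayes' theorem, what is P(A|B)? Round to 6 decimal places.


P(A|B) = P(B|A)*P(A) / P(B), P(B) = P(B|A)*P(A) + P(B|not A)*P(not A)
P(B|A)*P(A) = 0.892 * 0.446 = 0.397832
P(B|not A)*P(not A) = 0.127 * 0.554 = 0.070358
P(B) = 0.397832 + 0.070358 = 0.46819
P(A|B) = 0.397832 / 0.46819 ≈ 0.84972340

0.849723


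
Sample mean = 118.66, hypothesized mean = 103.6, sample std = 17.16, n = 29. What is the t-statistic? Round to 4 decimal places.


t = (xbar - mu0) / (s/sqrt(n))
xbar - mu0 = 118.66 - 103.6 = 15.06
sqrt(29) ≈ 5.38516481
s/sqrt(n) = 17.16 / 5.38516481 ≈ 3.18653200
t = 15.06 / 3.18653200 ≈ 4.726141

4.7261


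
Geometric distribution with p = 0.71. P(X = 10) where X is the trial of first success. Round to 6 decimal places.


P = (1-p)^(k-1) * p
(1-p)^(k-1) = 0.29^9 ≈ 0.00001450715
P = 0.00001450715 * 0.71 ≈ 0.00001030007

0.000010


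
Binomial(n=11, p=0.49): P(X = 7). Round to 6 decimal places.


P = C(n,k) * p^k * (1-p)^(n-k)
C(11,7) = 330
p^k = 0.49^7 ≈ 0.006782231
(1-p)^(n-k) = 0.51^4 = 0.06765201
P = 330 * 0.006782231 * 0.06765201 ≈ 0.151414

0.151414


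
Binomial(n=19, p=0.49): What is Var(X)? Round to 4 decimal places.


Var = n*p*(1-p) = 19 * 0.49 * 0.51 = 4.7481

4.7481


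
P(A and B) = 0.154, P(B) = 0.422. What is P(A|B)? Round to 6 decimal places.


P(A|B) = P(A and B) / P(B) = 0.154 / 0.422 = 77/211 ≈ 0.36492891

0.364929


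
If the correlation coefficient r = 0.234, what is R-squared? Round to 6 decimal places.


R^2 = r^2 = (0.234)^2 = 0.054756

0.054756


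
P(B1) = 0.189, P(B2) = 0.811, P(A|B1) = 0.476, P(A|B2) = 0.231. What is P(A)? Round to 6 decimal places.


P(A) = P(A|B1)*P(B1) + P(A|B2)*P(B2)
P(A|B1)*P(B1) = 0.476 * 0.189 = 0.089964
P(A|B2)*P(B2) = 0.231 * 0.811 = 0.187341
P(A) = 0.089964 + 0.187341 = 0.277305

0.277305


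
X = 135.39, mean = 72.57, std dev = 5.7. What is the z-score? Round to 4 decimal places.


z = (X - mu) / sigma
X - mu = 135.39 - 72.57 = 62.82
z = 62.82 / 5.7 = 1047/95 ≈ 11.021053

11.0211


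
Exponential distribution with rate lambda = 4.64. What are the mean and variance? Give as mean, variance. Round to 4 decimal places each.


mean = 1/lam, var = 1/lam^2
mean = 1 / 4.64 = 25/116 ≈ 0.215517
lam^2 = 4.64^2 = 21.5296
var = 1 / 21.5296 ≈ 0.046448

0.2155, 0.0464


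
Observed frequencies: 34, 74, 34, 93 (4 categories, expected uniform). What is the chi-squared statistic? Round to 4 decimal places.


chi2 = sum((O-E)^2/E), E = total/4
total = 235, E = 235/4 = 58.75
(34 - 58.75)^2 / 58.75 = 612.5625 / 58.75 = 9801/940 ≈ 10.426596
(74 - 58.75)^2 / 58.75 = 232.5625 / 58.75 = 3721/940 ≈ 3.958511
(34 - 58.75)^2 / 58.75 = 612.5625 / 58.75 = 9801/940 ≈ 10.426596
(93 - 58.75)^2 / 58.75 = 1173.0625 / 58.75 = 18769/940 ≈ 19.967021
chi2 = 10523/235 ≈ 44.778723

44.7787


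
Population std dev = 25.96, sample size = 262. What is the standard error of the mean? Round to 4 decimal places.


SE = sigma / sqrt(n)
sqrt(262) ≈ 16.186414
SE = 25.96 / 16.186414 ≈ 1.603814

1.6038


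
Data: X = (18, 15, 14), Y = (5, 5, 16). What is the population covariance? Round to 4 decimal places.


Cov = (1/n)*sum((xi-xbar)(yi-ybar))
n = 3, xbar = 47/3 ≈ 15.666667, ybar = 26/3 ≈ 8.666667
sum((xi-xbar)(yi-ybar)) = -55/3 ≈ -18.333333
Cov = -18.333333 / 3 = -55/9 ≈ -6.111111

-6.1111


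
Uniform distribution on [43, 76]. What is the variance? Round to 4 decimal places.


Var = (b-a)^2 / 12
(b-a)^2 = (76 - 43)^2 = 1089
Var = 1089/12 = 90.75

90.7500


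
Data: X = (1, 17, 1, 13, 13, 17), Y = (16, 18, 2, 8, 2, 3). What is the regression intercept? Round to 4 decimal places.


a = ybar - b*xbar, where b = sum((xi-xbar)(yi-ybar)) / sum((xi-xbar)^2)
n = 6, xbar = 62/6 = 31/3 ≈ 10.333333, ybar = 49/6 ≈ 8.166667
Sxy = sum((xi-xbar)(yi-ybar)) = -4/3 ≈ -1.333333
Sxx = sum((xi-xbar)^2) = 832/3 ≈ 277.333333
b = Sxy / Sxx = -1/208 ≈ -0.004808
a = 8.166667 - (-0.004808) * 10.333333 = 1709/208 ≈ 8.216346

8.2163


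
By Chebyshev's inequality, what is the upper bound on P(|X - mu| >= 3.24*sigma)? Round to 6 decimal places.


P <= 1/k^2
k^2 = 3.24^2 = 10.4976
1/k^2 = 1 / 10.4976 = 625/6561 ≈ 0.09525987

0.095260


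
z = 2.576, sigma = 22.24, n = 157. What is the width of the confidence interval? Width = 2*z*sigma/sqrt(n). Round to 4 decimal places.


width = 2*z*sigma/sqrt(n)
2*z*sigma = 2 * 2.576 * 22.24 = 114.58048
sqrt(157) ≈ 12.529964
width = 114.58048 / 12.529964 ≈ 9.144518

9.1445


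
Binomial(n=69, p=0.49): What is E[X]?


E[X] = n*p = 69 * 0.49 = 33.81

33.81


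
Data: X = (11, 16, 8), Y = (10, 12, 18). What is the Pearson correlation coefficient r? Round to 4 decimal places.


r = sum((xi-xbar)(yi-ybar)) / sqrt(sum((xi-xbar)^2) * sum((yi-ybar)^2))
n = 3, xbar = 35/3 ≈ 11.666667, ybar = 40/3 ≈ 13.333333
Sxy = sum((xi-xbar)(yi-ybar)) = -62/3 ≈ -20.666667
Sxx = sum((xi-xbar)^2) = 98/3 ≈ 32.666667
Syy = sum((yi-ybar)^2) = 104/3 ≈ 34.666667
sqrt(Sxx*Syy) ≈ 33.651812
r = Sxy / sqrt(Sxx*Syy) = -20.666667 / 33.651812 ≈ -0.614132

-0.6141


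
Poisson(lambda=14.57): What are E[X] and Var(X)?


E[X] = Var(X) = lambda = 14.57

14.57, 14.57


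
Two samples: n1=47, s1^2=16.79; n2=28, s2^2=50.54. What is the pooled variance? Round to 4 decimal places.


sp^2 = ((n1-1)*s1^2 + (n2-1)*s2^2)/(n1+n2-2)
(n1-1)*s1^2 = 46 * 16.79 = 772.34
(n2-1)*s2^2 = 27 * 50.54 = 1364.58
numerator = 772.34 + 1364.58 = 2136.92
n1+n2-2 = 73
sp^2 = 2136.92 / 73 = 53423/1825 ≈ 29.272877

29.2729


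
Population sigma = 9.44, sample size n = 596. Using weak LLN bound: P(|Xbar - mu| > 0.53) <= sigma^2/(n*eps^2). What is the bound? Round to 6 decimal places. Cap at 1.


bound = min(1, sigma^2/(n*eps^2))
sigma^2 = 9.44^2 = 89.1136
n*eps^2 = 596 * 0.53^2 = 596 * 0.2809 = 167.4164
sigma^2/(n*eps^2) = 89.1136 / 167.4164 ≈ 0.53228716

0.532287


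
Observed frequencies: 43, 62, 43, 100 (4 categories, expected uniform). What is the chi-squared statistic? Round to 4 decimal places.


chi2 = sum((O-E)^2/E), E = total/4
total = 248, E = 248/4 = 62
(43 - 62)^2 / 62 = 361 / 62 = 361/62 ≈ 5.822581
(62 - 62)^2 / 62 = 0 / 62 = 0
(43 - 62)^2 / 62 = 361 / 62 = 361/62 ≈ 5.822581
(100 - 62)^2 / 62 = 1444 / 62 = 722/31 ≈ 23.290323
chi2 = 1083/31 ≈ 34.935484

34.9355


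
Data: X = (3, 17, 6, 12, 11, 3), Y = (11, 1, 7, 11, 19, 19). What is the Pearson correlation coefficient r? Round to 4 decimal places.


r = sum((xi-xbar)(yi-ybar)) / sqrt(sum((xi-xbar)^2) * sum((yi-ybar)^2))
n = 6, xbar = 52/6 = 26/3 ≈ 8.666667, ybar = 68/6 = 34/3 ≈ 11.333333
Sxy = sum((xi-xbar)(yi-ybar)) = -298/3 ≈ -99.333333
Sxx = sum((xi-xbar)^2) = 472/3 ≈ 157.333333
Syy = sum((yi-ybar)^2) = 730/3 ≈ 243.333333
sqrt(Sxx*Syy) ≈ 195.664111
r = Sxy / sqrt(Sxx*Syy) = -99.333333 / 195.664111 ≈ -0.507673

-0.5077


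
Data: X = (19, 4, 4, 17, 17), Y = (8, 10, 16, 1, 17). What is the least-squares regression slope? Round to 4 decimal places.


b = sum((xi-xbar)(yi-ybar)) / sum((xi-xbar)^2)
n = 5, xbar = 61/5 = 12.2, ybar = 52/5 = 10.4
Sxy = sum((xi-xbar)(yi-ybar)) = -72.4
Sxx = sum((xi-xbar)^2) = 226.8
b = Sxy / Sxx = -181/567 ≈ -0.319224

-0.3192


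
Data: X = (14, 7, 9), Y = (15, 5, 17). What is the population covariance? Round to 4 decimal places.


Cov = (1/n)*sum((xi-xbar)(yi-ybar))
n = 3, xbar = 30/3 = 10, ybar = 37/3 ≈ 12.333333
sum((xi-xbar)(yi-ybar)) = 28
Cov = 28 / 3 = 28/3 ≈ 9.333333

9.3333


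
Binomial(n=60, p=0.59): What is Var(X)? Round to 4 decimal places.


Var = n*p*(1-p) = 60 * 0.59 * 0.41 = 14.514

14.5140


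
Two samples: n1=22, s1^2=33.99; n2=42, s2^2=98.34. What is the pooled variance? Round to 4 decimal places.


sp^2 = ((n1-1)*s1^2 + (n2-1)*s2^2)/(n1+n2-2)
(n1-1)*s1^2 = 21 * 33.99 = 713.79
(n2-1)*s2^2 = 41 * 98.34 = 4031.94
numerator = 713.79 + 4031.94 = 4745.73
n1+n2-2 = 62
sp^2 = 4745.73 / 62 = 474573/6200 ≈ 76.544032

76.5440


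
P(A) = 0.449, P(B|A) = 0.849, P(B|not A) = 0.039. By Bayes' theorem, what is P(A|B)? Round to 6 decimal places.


P(A|B) = P(B|A)*P(A) / P(B), P(B) = P(B|A)*P(A) + P(B|not A)*P(not A)
P(B|A)*P(A) = 0.849 * 0.449 = 0.381201
P(B|not A)*P(not A) = 0.039 * 0.551 = 0.021489
P(B) = 0.381201 + 0.021489 = 0.40269
P(A|B) = 0.381201 / 0.40269 ≈ 0.94663637

0.946636


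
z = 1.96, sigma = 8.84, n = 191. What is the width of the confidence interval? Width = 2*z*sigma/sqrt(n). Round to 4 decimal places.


width = 2*z*sigma/sqrt(n)
2*z*sigma = 2 * 1.96 * 8.84 = 34.6528
sqrt(191) ≈ 13.820275
width = 34.6528 / 13.820275 ≈ 2.507389

2.5074


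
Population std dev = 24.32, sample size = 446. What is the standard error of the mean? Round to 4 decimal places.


SE = sigma / sqrt(n)
sqrt(446) ≈ 21.118712
SE = 24.32 / 21.118712 ≈ 1.151585

1.1516


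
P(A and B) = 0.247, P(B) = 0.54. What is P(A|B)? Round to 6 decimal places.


P(A|B) = P(A and B) / P(B) = 0.247 / 0.54 = 247/540 ≈ 0.45740741

0.457407


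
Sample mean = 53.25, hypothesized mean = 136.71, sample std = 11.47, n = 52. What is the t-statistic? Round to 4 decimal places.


t = (xbar - mu0) / (s/sqrt(n))
xbar - mu0 = 53.25 - 136.71 = -83.46
sqrt(52) ≈ 7.21110255
s/sqrt(n) = 11.47 / 7.21110255 ≈ 1.59060281
t = -83.46 / 1.59060281 ≈ -52.470673

-52.4707


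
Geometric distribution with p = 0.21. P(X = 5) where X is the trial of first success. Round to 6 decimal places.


P = (1-p)^(k-1) * p
(1-p)^(k-1) = 0.79^4 ≈ 0.3895008
P = 0.3895008 * 0.21 ≈ 0.08179517

0.081795


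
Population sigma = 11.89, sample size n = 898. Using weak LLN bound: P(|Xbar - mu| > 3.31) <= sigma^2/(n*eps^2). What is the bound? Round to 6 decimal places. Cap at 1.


bound = min(1, sigma^2/(n*eps^2))
sigma^2 = 11.89^2 = 141.3721
n*eps^2 = 898 * 3.31^2 = 898 * 10.9561 = 9838.5778
sigma^2/(n*eps^2) = 141.3721 / 9838.5778 ≈ 0.01436916

0.014369


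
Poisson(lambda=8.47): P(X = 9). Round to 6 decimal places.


P = e^(-lam) * lam^k / k!
e^(-8.47) ≈ 0.0002096649
lam^k = 8.47^9 ≈ 224362718.221161
k! = 9! = 362880
P = 0.0002096649 * 224362718.221161 / 362880 ≈ 0.129632

0.129632


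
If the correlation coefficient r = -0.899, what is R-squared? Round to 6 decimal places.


R^2 = r^2 = (-0.899)^2 = 0.808201

0.808201


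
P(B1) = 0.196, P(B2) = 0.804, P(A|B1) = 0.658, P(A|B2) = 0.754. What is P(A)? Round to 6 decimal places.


P(A) = P(A|B1)*P(B1) + P(A|B2)*P(B2)
P(A|B1)*P(B1) = 0.658 * 0.196 = 0.128968
P(A|B2)*P(B2) = 0.754 * 0.804 = 0.606216
P(A) = 0.128968 + 0.606216 = 0.735184

0.735184


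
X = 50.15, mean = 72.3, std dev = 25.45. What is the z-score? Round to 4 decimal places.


z = (X - mu) / sigma
X - mu = 50.15 - 72.3 = -22.15
z = -22.15 / 25.45 = -443/509 ≈ -0.870334

-0.8703


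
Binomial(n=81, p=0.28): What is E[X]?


E[X] = n*p = 81 * 0.28 = 22.68

22.68


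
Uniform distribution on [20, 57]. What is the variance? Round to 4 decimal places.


Var = (b-a)^2 / 12
(b-a)^2 = (57 - 20)^2 = 1369
Var = 1369/12 ≈ 114.083333

114.0833


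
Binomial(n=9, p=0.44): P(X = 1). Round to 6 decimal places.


P = C(n,k) * p^k * (1-p)^(n-k)
C(9,1) = 9
p^k = 0.44^1 = 0.44
(1-p)^(n-k) = 0.56^8 ≈ 0.009671731
P = 9 * 0.44 * 0.009671731 ≈ 0.038300

0.038300


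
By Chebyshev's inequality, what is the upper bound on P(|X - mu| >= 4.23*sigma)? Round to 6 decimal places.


P <= 1/k^2
k^2 = 4.23^2 = 17.8929
1/k^2 = 1 / 17.8929 ≈ 0.05588809

0.055888


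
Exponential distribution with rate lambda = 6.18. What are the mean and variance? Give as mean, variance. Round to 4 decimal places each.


mean = 1/lam, var = 1/lam^2
mean = 1 / 6.18 = 50/309 ≈ 0.161812
lam^2 = 6.18^2 = 38.1924
var = 1 / 38.1924 ≈ 0.026183

0.1618, 0.0262


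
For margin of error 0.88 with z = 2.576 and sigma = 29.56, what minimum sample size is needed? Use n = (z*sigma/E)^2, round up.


z*sigma/E = 2.576 * 29.56 / 0.88 = 118979/1375 ≈ 86.530182
(z*sigma/E)^2 ≈ 7487.472365
round up: n = 7488

7488


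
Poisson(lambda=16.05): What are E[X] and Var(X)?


E[X] = Var(X) = lambda = 16.05

16.05, 16.05


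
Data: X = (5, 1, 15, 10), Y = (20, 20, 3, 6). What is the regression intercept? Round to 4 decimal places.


a = ybar - b*xbar, where b = sum((xi-xbar)(yi-ybar)) / sum((xi-xbar)^2)
n = 4, xbar = 31/4 = 7.75, ybar = 49/4 = 12.25
Sxy = sum((xi-xbar)(yi-ybar)) = -154.75
Sxx = sum((xi-xbar)^2) = 110.75
b = Sxy / Sxx = -619/443 ≈ -1.397291
a = 12.25 - (-1.397291) * 7.75 = 10224/443 ≈ 23.079007

23.0790


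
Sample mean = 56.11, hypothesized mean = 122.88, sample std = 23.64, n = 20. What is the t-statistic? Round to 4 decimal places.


t = (xbar - mu0) / (s/sqrt(n))
xbar - mu0 = 56.11 - 122.88 = -66.77
sqrt(20) ≈ 4.47213595
s/sqrt(n) = 23.64 / 4.47213595 ≈ 5.28606470
t = -66.77 / 5.28606470 ≈ -12.631325

-12.6313


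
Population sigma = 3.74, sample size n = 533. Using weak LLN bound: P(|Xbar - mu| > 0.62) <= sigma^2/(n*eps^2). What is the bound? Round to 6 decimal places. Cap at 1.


bound = min(1, sigma^2/(n*eps^2))
sigma^2 = 3.74^2 = 13.9876
n*eps^2 = 533 * 0.62^2 = 533 * 0.3844 = 204.8852
sigma^2/(n*eps^2) = 13.9876 / 204.8852 ≈ 0.06827043

0.068270


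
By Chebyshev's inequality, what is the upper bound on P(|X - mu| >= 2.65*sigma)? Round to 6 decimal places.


P <= 1/k^2
k^2 = 2.65^2 = 7.0225
1/k^2 = 1 / 7.0225 = 400/2809 ≈ 0.14239943

0.142399


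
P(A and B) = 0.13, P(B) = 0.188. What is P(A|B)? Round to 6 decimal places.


P(A|B) = P(A and B) / P(B) = 0.13 / 0.188 = 65/94 ≈ 0.69148936

0.691489


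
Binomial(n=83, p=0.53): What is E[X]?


E[X] = n*p = 83 * 0.53 = 43.99

43.99


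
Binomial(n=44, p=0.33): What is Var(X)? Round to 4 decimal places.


Var = n*p*(1-p) = 44 * 0.33 * 0.67 = 9.7284

9.7284


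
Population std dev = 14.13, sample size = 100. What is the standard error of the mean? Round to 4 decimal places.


SE = sigma / sqrt(n)
sqrt(100) = 10
SE = 14.13 / 10 = 1.413

1.4130


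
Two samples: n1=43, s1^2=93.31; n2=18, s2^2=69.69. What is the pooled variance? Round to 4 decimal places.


sp^2 = ((n1-1)*s1^2 + (n2-1)*s2^2)/(n1+n2-2)
(n1-1)*s1^2 = 42 * 93.31 = 3919.02
(n2-1)*s2^2 = 17 * 69.69 = 1184.73
numerator = 3919.02 + 1184.73 = 5103.75
n1+n2-2 = 59
sp^2 = 5103.75 / 59 = 20415/236 ≈ 86.504237

86.5042


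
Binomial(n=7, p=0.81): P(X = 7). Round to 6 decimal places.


P = C(n,k) * p^k * (1-p)^(n-k)
C(7,7) = 1
p^k = 0.81^7 ≈ 0.2287679
(1-p)^(n-k) = 0.19^0 = 1
P = 1 * 0.2287679 * 1 ≈ 0.228768

0.228768


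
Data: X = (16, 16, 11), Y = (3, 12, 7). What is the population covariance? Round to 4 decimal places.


Cov = (1/n)*sum((xi-xbar)(yi-ybar))
n = 3, xbar = 43/3 ≈ 14.333333, ybar = 22/3 ≈ 7.333333
sum((xi-xbar)(yi-ybar)) = 5/3 ≈ 1.666667
Cov = 1.666667 / 3 = 5/9 ≈ 0.555556

0.5556


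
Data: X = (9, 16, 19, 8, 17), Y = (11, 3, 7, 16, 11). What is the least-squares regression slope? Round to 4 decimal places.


b = sum((xi-xbar)(yi-ybar)) / sum((xi-xbar)^2)
n = 5, xbar = 69/5 = 13.8, ybar = 48/5 = 9.6
Sxy = sum((xi-xbar)(yi-ybar)) = -67.4
Sxx = sum((xi-xbar)^2) = 98.8
b = Sxy / Sxx = -337/494 ≈ -0.682186

-0.6822


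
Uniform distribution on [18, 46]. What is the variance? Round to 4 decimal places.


Var = (b-a)^2 / 12
(b-a)^2 = (46 - 18)^2 = 784
Var = 784/12 ≈ 65.333333

65.3333


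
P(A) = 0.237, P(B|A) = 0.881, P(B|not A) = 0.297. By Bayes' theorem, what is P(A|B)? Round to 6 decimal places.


P(A|B) = P(B|A)*P(A) / P(B), P(B) = P(B|A)*P(A) + P(B|not A)*P(not A)
P(B|A)*P(A) = 0.881 * 0.237 = 0.208797
P(B|not A)*P(not A) = 0.297 * 0.763 = 0.226611
P(B) = 0.208797 + 0.226611 = 0.435408
P(A|B) = 0.208797 / 0.435408 ≈ 0.47954332

0.479543


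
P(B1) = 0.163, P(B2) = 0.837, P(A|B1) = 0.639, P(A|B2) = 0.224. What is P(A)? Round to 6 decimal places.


P(A) = P(A|B1)*P(B1) + P(A|B2)*P(B2)
P(A|B1)*P(B1) = 0.639 * 0.163 = 0.104157
P(A|B2)*P(B2) = 0.224 * 0.837 = 0.187488
P(A) = 0.104157 + 0.187488 = 0.291645

0.291645


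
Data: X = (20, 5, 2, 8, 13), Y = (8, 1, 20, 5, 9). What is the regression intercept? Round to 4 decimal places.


a = ybar - b*xbar, where b = sum((xi-xbar)(yi-ybar)) / sum((xi-xbar)^2)
n = 5, xbar = 48/5 = 9.6, ybar = 43/5 = 8.6
Sxy = sum((xi-xbar)(yi-ybar)) = -50.8
Sxx = sum((xi-xbar)^2) = 201.2
b = Sxy / Sxx = -127/503 ≈ -0.252485
a = 8.6 - (-0.252485) * 9.6 = 5545/503 ≈ 11.023857

11.0239


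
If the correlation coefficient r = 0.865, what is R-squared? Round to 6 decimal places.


R^2 = r^2 = (0.865)^2 = 0.748225

0.748225


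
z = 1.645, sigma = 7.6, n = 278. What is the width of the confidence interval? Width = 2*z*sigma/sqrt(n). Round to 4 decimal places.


width = 2*z*sigma/sqrt(n)
2*z*sigma = 2 * 1.645 * 7.6 = 25.004
sqrt(278) ≈ 16.673332
width = 25.004 / 16.673332 ≈ 1.499640

1.4996


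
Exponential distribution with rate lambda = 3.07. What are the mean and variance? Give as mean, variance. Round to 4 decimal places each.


mean = 1/lam, var = 1/lam^2
mean = 1 / 3.07 = 100/307 ≈ 0.325733
lam^2 = 3.07^2 = 9.4249
var = 1 / 9.4249 ≈ 0.106102

0.3257, 0.1061


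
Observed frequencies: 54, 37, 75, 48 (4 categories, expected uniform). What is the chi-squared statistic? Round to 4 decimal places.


chi2 = sum((O-E)^2/E), E = total/4
total = 214, E = 214/4 = 53.5
(54 - 53.5)^2 / 53.5 = 0.25 / 53.5 = 1/214 ≈ 0.004673
(37 - 53.5)^2 / 53.5 = 272.25 / 53.5 = 1089/214 ≈ 5.088785
(75 - 53.5)^2 / 53.5 = 462.25 / 53.5 = 1849/214 ≈ 8.640187
(48 - 53.5)^2 / 53.5 = 30.25 / 53.5 = 121/214 ≈ 0.565421
chi2 = 1530/107 ≈ 14.299065

14.2991


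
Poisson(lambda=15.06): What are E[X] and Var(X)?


E[X] = Var(X) = lambda = 15.06

15.06, 15.06


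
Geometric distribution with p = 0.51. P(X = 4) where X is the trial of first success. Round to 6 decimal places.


P = (1-p)^(k-1) * p
(1-p)^(k-1) = 0.49^3 = 0.117649
P = 0.117649 * 0.51 = 0.06000099

0.060001


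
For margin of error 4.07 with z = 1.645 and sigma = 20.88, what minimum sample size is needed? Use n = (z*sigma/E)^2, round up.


z*sigma/E = 1.645 * 20.88 / 4.07 ≈ 8.439214
(z*sigma/E)^2 ≈ 71.220329
round up: n = 72

72


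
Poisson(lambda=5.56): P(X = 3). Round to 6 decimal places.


P = e^(-lam) * lam^k / k!
e^(-5.56) ≈ 0.003848776
lam^k = 5.56^3 = 171.879616
k! = 3! = 6
P = 0.003848776 * 171.879616 / 6 ≈ 0.110254

0.110254


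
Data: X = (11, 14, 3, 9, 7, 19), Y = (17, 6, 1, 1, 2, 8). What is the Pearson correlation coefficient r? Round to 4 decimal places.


r = sum((xi-xbar)(yi-ybar)) / sqrt(sum((xi-xbar)^2) * sum((yi-ybar)^2))
n = 6, xbar = 63/6 = 10.5, ybar = 35/6 ≈ 5.833333
Sxy = sum((xi-xbar)(yi-ybar)) = 81.5
Sxx = sum((xi-xbar)^2) = 155.5
Syy = sum((yi-ybar)^2) = 1145/6 ≈ 190.833333
sqrt(Sxx*Syy) ≈ 172.263122
r = Sxy / sqrt(Sxx*Syy) = 81.5 / 172.263122 ≈ 0.473113

0.4731


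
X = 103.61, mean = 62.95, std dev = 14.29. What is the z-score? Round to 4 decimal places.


z = (X - mu) / sigma
X - mu = 103.61 - 62.95 = 40.66
z = 40.66 / 14.29 = 4066/1429 ≈ 2.845346

2.8453


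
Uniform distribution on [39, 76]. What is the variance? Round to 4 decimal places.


Var = (b-a)^2 / 12
(b-a)^2 = (76 - 39)^2 = 1369
Var = 1369/12 ≈ 114.083333

114.0833


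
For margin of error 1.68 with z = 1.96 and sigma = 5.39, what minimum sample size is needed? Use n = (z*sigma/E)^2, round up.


z*sigma/E = 1.96 * 5.39 / 1.68 = 3773/600 ≈ 6.288333
(z*sigma/E)^2 ≈ 39.543136
round up: n = 40

40


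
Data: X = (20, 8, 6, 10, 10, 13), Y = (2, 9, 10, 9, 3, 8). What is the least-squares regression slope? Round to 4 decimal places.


b = sum((xi-xbar)(yi-ybar)) / sum((xi-xbar)^2)
n = 6, xbar = 67/6 ≈ 11.166667, ybar = 41/6 ≈ 6.833333
Sxy = sum((xi-xbar)(yi-ybar)) = -371/6 ≈ -61.833333
Sxx = sum((xi-xbar)^2) = 725/6 ≈ 120.833333
b = Sxy / Sxx = -371/725 ≈ -0.511724

-0.5117


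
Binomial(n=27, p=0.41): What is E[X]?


E[X] = n*p = 27 * 0.41 = 11.07

11.07


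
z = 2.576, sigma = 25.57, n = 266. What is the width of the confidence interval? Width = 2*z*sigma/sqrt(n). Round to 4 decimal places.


width = 2*z*sigma/sqrt(n)
2*z*sigma = 2 * 2.576 * 25.57 = 131.73664
sqrt(266) ≈ 16.309506
width = 131.73664 / 16.309506 ≈ 8.077292

8.0773


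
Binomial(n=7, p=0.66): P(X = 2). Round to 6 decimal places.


P = C(n,k) * p^k * (1-p)^(n-k)
C(7,2) = 21
p^k = 0.66^2 = 0.4356
(1-p)^(n-k) = 0.34^5 ≈ 0.004543542
P = 21 * 0.4356 * 0.004543542 ≈ 0.041563

0.041563


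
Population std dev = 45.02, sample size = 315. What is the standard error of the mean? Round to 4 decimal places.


SE = sigma / sqrt(n)
sqrt(315) ≈ 17.748239
SE = 45.02 / 17.748239 ≈ 2.536590

2.5366


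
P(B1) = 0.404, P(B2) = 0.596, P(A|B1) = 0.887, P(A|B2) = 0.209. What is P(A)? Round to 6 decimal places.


P(A) = P(A|B1)*P(B1) + P(A|B2)*P(B2)
P(A|B1)*P(B1) = 0.887 * 0.404 = 0.358348
P(A|B2)*P(B2) = 0.209 * 0.596 = 0.124564
P(A) = 0.358348 + 0.124564 = 0.482912

0.482912


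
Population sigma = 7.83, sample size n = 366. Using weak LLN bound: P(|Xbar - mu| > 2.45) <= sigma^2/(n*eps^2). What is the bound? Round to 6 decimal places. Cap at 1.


bound = min(1, sigma^2/(n*eps^2))
sigma^2 = 7.83^2 = 61.3089
n*eps^2 = 366 * 2.45^2 = 366 * 6.0025 = 2196.915
sigma^2/(n*eps^2) = 61.3089 / 2196.915 ≈ 0.02790681

0.027907


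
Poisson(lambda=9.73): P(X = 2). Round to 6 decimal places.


P = e^(-lam) * lam^k / k!
e^(-9.73) ≈ 0.00005947229
lam^k = 9.73^2 = 94.6729
k! = 2! = 2
P = 0.00005947229 * 94.6729 / 2 ≈ 0.002815

0.002815


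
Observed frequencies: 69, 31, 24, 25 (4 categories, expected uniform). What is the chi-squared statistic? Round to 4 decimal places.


chi2 = sum((O-E)^2/E), E = total/4
total = 149, E = 149/4 = 37.25
(69 - 37.25)^2 / 37.25 = 1008.0625 / 37.25 = 16129/596 ≈ 27.062081
(31 - 37.25)^2 / 37.25 = 39.0625 / 37.25 = 625/596 ≈ 1.048658
(24 - 37.25)^2 / 37.25 = 175.5625 / 37.25 = 2809/596 ≈ 4.713087
(25 - 37.25)^2 / 37.25 = 150.0625 / 37.25 = 2401/596 ≈ 4.028523
chi2 = 5491/149 ≈ 36.852349

36.8523


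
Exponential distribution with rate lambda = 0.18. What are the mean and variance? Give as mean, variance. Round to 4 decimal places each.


mean = 1/lam, var = 1/lam^2
mean = 1 / 0.18 = 50/9 ≈ 5.555556
lam^2 = 0.18^2 = 0.0324
var = 1 / 0.0324 = 2500/81 ≈ 30.864198

5.5556, 30.8642


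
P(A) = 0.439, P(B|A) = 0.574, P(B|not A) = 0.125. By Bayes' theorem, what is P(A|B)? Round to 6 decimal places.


P(A|B) = P(B|A)*P(A) / P(B), P(B) = P(B|A)*P(A) + P(B|not A)*P(not A)
P(B|A)*P(A) = 0.574 * 0.439 = 0.251986
P(B|not A)*P(not A) = 0.125 * 0.561 = 0.070125
P(B) = 0.251986 + 0.070125 = 0.322111
P(A|B) = 0.251986 / 0.322111 ≈ 0.78229554

0.782296


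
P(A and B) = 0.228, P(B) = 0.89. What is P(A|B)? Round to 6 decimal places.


P(A|B) = P(A and B) / P(B) = 0.228 / 0.89 = 114/445 ≈ 0.25617978

0.256180


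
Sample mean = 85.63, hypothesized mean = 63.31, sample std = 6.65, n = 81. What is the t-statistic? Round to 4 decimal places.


t = (xbar - mu0) / (s/sqrt(n))
xbar - mu0 = 85.63 - 63.31 = 22.32
sqrt(81) = 9
s/sqrt(n) = 6.65 / 9 = 133/180 ≈ 0.73888889
t = 22.32 / 0.73888889 = 20088/665 ≈ 30.207519

30.2075


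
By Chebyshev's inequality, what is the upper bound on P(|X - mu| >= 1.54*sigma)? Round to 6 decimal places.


P <= 1/k^2
k^2 = 1.54^2 = 2.3716
1/k^2 = 1 / 2.3716 = 2500/5929 ≈ 0.42165627

0.421656


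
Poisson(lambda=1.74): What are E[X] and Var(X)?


E[X] = Var(X) = lambda = 1.74

1.74, 1.74


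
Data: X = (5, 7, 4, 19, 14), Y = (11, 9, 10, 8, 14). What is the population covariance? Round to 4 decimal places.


Cov = (1/n)*sum((xi-xbar)(yi-ybar))
n = 5, xbar = 49/5 = 9.8, ybar = 52/5 = 10.4
sum((xi-xbar)(yi-ybar)) = -3.6
Cov = -3.6 / 5 = -0.72

-0.7200


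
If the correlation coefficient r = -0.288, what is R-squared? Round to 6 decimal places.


R^2 = r^2 = (-0.288)^2 = 0.082944

0.082944


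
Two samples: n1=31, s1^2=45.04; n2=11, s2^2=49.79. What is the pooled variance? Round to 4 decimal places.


sp^2 = ((n1-1)*s1^2 + (n2-1)*s2^2)/(n1+n2-2)
(n1-1)*s1^2 = 30 * 45.04 = 1351.2
(n2-1)*s2^2 = 10 * 49.79 = 497.9
numerator = 1351.2 + 497.9 = 1849.1
n1+n2-2 = 40
sp^2 = 1849.1 / 40 = 46.2275

46.2275


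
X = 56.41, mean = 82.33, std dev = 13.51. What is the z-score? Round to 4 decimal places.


z = (X - mu) / sigma
X - mu = 56.41 - 82.33 = -25.92
z = -25.92 / 13.51 = -2592/1351 ≈ -1.918579

-1.9186


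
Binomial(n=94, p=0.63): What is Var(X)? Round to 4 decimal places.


Var = n*p*(1-p) = 94 * 0.63 * 0.37 = 21.9114

21.9114


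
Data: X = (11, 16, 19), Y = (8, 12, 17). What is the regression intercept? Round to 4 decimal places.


a = ybar - b*xbar, where b = sum((xi-xbar)(yi-ybar)) / sum((xi-xbar)^2)
n = 3, xbar = 46/3 ≈ 15.333333, ybar = 37/3 ≈ 12.333333
Sxy = sum((xi-xbar)(yi-ybar)) = 107/3 ≈ 35.666667
Sxx = sum((xi-xbar)^2) = 98/3 ≈ 32.666667
b = Sxy / Sxx = 107/98 ≈ 1.091837
a = 12.333333 - 1.091837 * 15.333333 = -216/49 ≈ -4.408163

-4.4082


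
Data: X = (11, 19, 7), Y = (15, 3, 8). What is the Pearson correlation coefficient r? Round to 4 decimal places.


r = sum((xi-xbar)(yi-ybar)) / sqrt(sum((xi-xbar)^2) * sum((yi-ybar)^2))
n = 3, xbar = 37/3 ≈ 12.333333, ybar = 26/3 ≈ 8.666667
Sxy = sum((xi-xbar)(yi-ybar)) = -128/3 ≈ -42.666667
Sxx = sum((xi-xbar)^2) = 224/3 ≈ 74.666667
Syy = sum((yi-ybar)^2) = 218/3 ≈ 72.666667
sqrt(Sxx*Syy) ≈ 73.659879
r = Sxy / sqrt(Sxx*Syy) = -42.666667 / 73.659879 ≈ -0.579239

-0.5792


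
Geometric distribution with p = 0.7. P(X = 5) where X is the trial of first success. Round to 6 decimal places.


P = (1-p)^(k-1) * p
(1-p)^(k-1) = 0.3^4 = 0.0081
P = 0.0081 * 0.7 = 0.00567

0.005670


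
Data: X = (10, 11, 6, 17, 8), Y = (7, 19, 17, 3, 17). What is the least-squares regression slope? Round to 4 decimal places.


b = sum((xi-xbar)(yi-ybar)) / sum((xi-xbar)^2)
n = 5, xbar = 52/5 = 10.4, ybar = 63/5 = 12.6
Sxy = sum((xi-xbar)(yi-ybar)) = -87.2
Sxx = sum((xi-xbar)^2) = 69.2
b = Sxy / Sxx = -218/173 ≈ -1.260116

-1.2601
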